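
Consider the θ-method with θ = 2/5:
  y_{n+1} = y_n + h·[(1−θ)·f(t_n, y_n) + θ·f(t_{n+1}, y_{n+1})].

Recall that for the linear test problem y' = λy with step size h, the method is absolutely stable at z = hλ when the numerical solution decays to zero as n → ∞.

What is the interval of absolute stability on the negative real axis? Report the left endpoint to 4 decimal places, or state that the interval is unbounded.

z∈(-10.0000,0).

Set f=λy, z=hλ:
  y_{n+1} = y_n + z·[3/5·y_n + 2/5·y_{n+1}] ⇒ (1 − 2/5z)y_{n+1} = (1 + 3/5z)y_n
  R(z) = (1 + 3/5z)/(1 − 2/5z).

Need |R(x)|<1, x<0.
x=-1.27: |R|=0.1578
R=−1: 1+3/5x = −1+2/5x ⇒ -1/5x=2 ⇒ x=2/(-1/5)=-10.0000
Confirm numerically:
  x=-5.910: |R|=0.75684 <1
  x=-5.697: |R|=0.73753 <1
  x=-5.639: |R|=0.73209 <1
  x=-5.495: |R|=0.71826 <1
  x=-10.528: |R|=1.02026 >1
  x=-10.311: |R|=1.01214 >1
  x=-10.084: |R|=1.00334 >1
Interval (-10.0000, 0).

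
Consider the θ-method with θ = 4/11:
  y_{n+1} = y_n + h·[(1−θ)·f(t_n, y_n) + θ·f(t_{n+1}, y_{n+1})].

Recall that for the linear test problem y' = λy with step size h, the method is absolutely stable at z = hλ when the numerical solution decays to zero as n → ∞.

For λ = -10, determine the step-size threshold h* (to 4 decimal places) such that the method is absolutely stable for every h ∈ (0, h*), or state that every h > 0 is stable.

Set f=λy, z=hλ:
  y_{n+1} = y_n + z·[7/11·y_n + 4/11·y_{n+1}] ⇒ (1 − 4/11z)y_{n+1} = (1 + 7/11z)y_n
  ⇒ R(z) = (1 + 7/11z)/(1 − 4/11z).

Find x<0 with |R(x)|<1.
x=-1.11: |R|=0.2092
R=−1: 1+7/11x = −1+4/11x ⇒ -3/11x=2 ⇒ x=2/(-3/11)=-7.3333
Confirm numerically:
  x=-7.207: |R|=0.99048 <1
  x=-6.806: |R|=0.95861 <1
  x=-4.368: |R|=0.68755 <1
  x=-7.862: |R|=1.03736 >1
  x=-7.467: |R|=1.00981 >1
So |R|<1 on (-7.3333, 0).

(-7.3333,0); λ=-10 ⇒ h* = (22/3)/10 = 0.7333.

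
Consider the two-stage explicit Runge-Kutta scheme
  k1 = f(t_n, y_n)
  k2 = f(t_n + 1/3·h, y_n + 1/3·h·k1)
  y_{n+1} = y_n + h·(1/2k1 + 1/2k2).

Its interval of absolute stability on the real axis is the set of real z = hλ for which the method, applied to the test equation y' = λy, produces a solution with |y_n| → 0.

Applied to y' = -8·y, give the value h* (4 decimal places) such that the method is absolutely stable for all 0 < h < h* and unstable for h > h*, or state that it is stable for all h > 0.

(-6.0000,0); λ=-8 ⇒ h* = (6)/8 = 0.7500.

Set f=λy, z=hλ:
  k1=λy_n ⇒ h·k1=z·y_n;  k2=λ(1+1/3z)y_n ⇒ h·k2=z(1+1/3z)y_n
  y_{n+1}/y_n = 1 + 1/2z + 1/2z(1+1/3z) = 1 + z + 1/6z²
  R(z) = 1 + z + 1/6z².

Boundary: |R(x)|=1, x<0.
x=-0.99: |R|=0.1734
R=1: x+1/6x²=0 ⇒ x=−6=-6.0000; min R=1−1/(4·1/6)=-0.5000>−1
Confirm numerically:
  x=-5.508: |R|=0.54834 <1
  x=-4.172: |R|=0.27107 <1
  x=-3.498: |R|=0.45867 <1
  x=-6.526: |R|=1.57211 >1
  x=-6.235: |R|=1.24420 >1
  x=-6.126: |R|=1.12865 >1
Interval (-6.0000, 0).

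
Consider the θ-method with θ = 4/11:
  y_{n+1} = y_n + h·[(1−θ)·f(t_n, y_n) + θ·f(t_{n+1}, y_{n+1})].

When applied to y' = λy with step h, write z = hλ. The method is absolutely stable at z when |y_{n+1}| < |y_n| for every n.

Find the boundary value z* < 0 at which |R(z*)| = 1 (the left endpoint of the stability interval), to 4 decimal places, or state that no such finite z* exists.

Test eqn y'=λy, z=hλ:
  y_{n+1} = y_n + z·[7/11·y_n + 4/11·y_{n+1}] ⇒ (1 − 4/11z)y_{n+1} = (1 + 7/11z)y_n
  so R(z) = (1 + 7/11z)/(1 − 4/11z).

Solve |R(x)|<1 on ℝ⁻.
x=-1.42: |R|=0.0635
R=−1: 1+7/11x = −1+4/11x ⇒ -3/11x=2 ⇒ x=2/(-3/11)=-7.3333
Confirm numerically:
  x=-5.865: |R|=0.87217 <1
  x=-5.094: |R|=0.78589 <1
  x=-3.882: |R|=0.60970 <1
  x=-7.802: |R|=1.03331 >1
  x=-7.709: |R|=1.02694 >1
  x=-7.592: |R|=1.01876 >1
Interval (-7.3333, 0).

z* = -7.3333.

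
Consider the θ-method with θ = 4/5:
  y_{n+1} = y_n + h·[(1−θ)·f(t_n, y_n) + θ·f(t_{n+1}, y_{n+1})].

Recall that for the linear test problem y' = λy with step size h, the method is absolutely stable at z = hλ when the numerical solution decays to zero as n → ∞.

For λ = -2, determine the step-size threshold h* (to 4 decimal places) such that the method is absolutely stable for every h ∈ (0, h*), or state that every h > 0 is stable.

unbounded; (−∞, 0). Any h>0 works for λ=-2.

Set f=λy, z=hλ:
  y_{n+1} = y_n + z·[1/5·y_n + 4/5·y_{n+1}] ⇒ (1 − 4/5z)y_{n+1} = (1 + 1/5z)y_n
  ⇒ R(z) = (1 + 1/5z)/(1 − 4/5z).

Boundary: |R(x)|=1, x<0.
x=-0.61: |R|=0.5901
x=-2: |R|=0.2308
x=-10: |R|=0.1111
x=-100: |R|=0.2346
θ=4/5≥1/2 ⇒ |1+1/5x|<|1−4/5x| ∀x<0 ⇒ unbounded interval.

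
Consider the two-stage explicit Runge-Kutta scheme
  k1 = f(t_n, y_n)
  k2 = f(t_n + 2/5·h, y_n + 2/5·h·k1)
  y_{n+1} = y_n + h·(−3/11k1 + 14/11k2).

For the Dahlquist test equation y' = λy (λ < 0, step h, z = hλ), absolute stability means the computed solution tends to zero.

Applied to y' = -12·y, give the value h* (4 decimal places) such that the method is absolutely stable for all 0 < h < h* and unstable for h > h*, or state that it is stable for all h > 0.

(-1.9643,0); λ=-12 ⇒ h* = (55/28)/12 = 0.1637.

Set f=λy, z=hλ:
  k1=λy_n ⇒ h·k1=z·y_n;  k2=λ(1+2/5z)y_n ⇒ h·k2=z(1+2/5z)y_n
  y_{n+1}/y_n = 1 − 3/11z + 14/11z(1+2/5z) = 1 + z + 28/55z²
  ⇒ R(z) = 1 + z + 28/55z².

Solve |R(x)|<1 on ℝ⁻.
x=-0.43: |R|=0.6641
R=1: x+28/55x²=0 ⇒ x=−55/28=-1.9643; min R=1−1/(4·28/55)=0.5089>−1
Confirm numerically:
  x=-1.176: |R|=0.52806 <1
  x=-1.006: |R|=0.50922 <1
  x=-0.970: |R|=0.50900 <1
  x=-2.411: |R|=1.54831 >1
  x=-2.097: |R|=1.14168 >1
So |R|<1 on (-1.9643, 0).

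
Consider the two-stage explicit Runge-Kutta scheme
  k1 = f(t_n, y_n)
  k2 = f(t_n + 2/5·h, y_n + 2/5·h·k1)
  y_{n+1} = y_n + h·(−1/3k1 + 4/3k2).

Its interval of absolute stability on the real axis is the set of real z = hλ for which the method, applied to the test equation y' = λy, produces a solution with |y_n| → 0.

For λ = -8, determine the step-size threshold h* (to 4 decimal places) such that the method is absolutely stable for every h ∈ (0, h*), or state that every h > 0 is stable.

(-1.8750,0); λ=-8 ⇒ h* = (15/8)/8 = 0.2344.

Set f=λy, z=hλ:
  k1=λy_n ⇒ h·k1=z·y_n;  k2=λ(1+2/5z)y_n ⇒ h·k2=z(1+2/5z)y_n
  y_{n+1}/y_n = 1 − 1/3z + 4/3z(1+2/5z) = 1 + z + 8/15z²
  ⇒ R(z) = 1 + z + 8/15z².

Solve |R(x)|<1 on ℝ⁻.
x=-1.76: |R|=0.8921
R=1: x+8/15x²=0 ⇒ x=−15/8=-1.8750; min R=1−1/(4·8/15)=0.5312>−1
Confirm numerically:
  x=-1.847: |R|=0.97242 <1
  x=-1.103: |R|=0.54586 <1
  x=-0.791: |R|=0.54270 <1
  x=-0.754: |R|=0.54921 <1
  x=-2.439: |R|=1.73365 >1
  x=-2.163: |R|=1.33224 >1
So |R|<1 on (-1.8750, 0).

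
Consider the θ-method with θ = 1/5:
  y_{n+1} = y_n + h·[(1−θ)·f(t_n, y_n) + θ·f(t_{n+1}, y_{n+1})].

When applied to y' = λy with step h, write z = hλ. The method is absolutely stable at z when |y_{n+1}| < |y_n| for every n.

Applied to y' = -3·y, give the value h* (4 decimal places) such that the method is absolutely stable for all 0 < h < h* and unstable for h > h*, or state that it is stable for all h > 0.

With y'=λy (z=hλ):
  y_{n+1} = y_n + z·[4/5·y_n + 1/5·y_{n+1}] ⇒ (1 − 1/5z)y_{n+1} = (1 + 4/5z)y_n
  Hence R(z) = (1 + 4/5z)/(1 − 1/5z).

Need |R(x)|<1, x<0.
x=-0.41: |R|=0.6211
R=−1: 1+4/5x = −1+1/5x ⇒ -3/5x=2 ⇒ x=2/(-3/5)=-3.3333
Confirm numerically:
  x=-3.191: |R|=0.94787 <1
  x=-2.939: |R|=0.85099 <1
  x=-2.411: |R|=0.62664 <1
  x=-3.703: |R|=1.12743 >1
  x=-3.618: |R|=1.09909 >1
Interval (-3.3333, 0).

(-3.3333,0); λ=-3 ⇒ h* = (10/3)/3 = 1.1111.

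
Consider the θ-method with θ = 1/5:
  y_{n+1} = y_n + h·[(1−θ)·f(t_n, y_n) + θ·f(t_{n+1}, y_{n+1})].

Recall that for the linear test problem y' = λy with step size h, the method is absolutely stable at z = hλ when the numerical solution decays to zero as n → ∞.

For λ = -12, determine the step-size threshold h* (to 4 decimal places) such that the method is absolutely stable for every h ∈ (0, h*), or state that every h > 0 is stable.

Set f=λy, z=hλ:
  y_{n+1} = y_n + z·[4/5·y_n + 1/5·y_{n+1}] ⇒ (1 − 1/5z)y_{n+1} = (1 + 4/5z)y_n
  R(z) = (1 + 4/5z)/(1 − 1/5z).

Solve |R(x)|<1 on ℝ⁻.
x=-1.78: |R|=0.3127
R=−1: 1+4/5x = −1+1/5x ⇒ -3/5x=2 ⇒ x=2/(-3/5)=-3.3333
Confirm numerically:
  x=-3.279: |R|=0.98031 <1
  x=-2.101: |R|=0.47937 <1
  x=-1.922: |R|=0.38833 <1
  x=-3.896: |R|=1.18975 >1
  x=-3.776: |R|=1.15132 >1
  x=-3.609: |R|=1.09606 >1
Interval (-3.3333, 0).

(-3.3333,0); λ=-12 ⇒ h* = (10/3)/12 = 0.2778.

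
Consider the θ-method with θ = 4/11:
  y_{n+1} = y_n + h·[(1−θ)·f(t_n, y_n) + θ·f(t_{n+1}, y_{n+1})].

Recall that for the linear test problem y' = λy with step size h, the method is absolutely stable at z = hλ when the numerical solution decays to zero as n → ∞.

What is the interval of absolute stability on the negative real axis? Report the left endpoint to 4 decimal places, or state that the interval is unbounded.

Set f=λy, z=hλ:
  y_{n+1} = y_n + z·[7/11·y_n + 4/11·y_{n+1}] ⇒ (1 − 4/11z)y_{n+1} = (1 + 7/11z)y_n
  so R(z) = (1 + 7/11z)/(1 − 4/11z).

Solve |R(x)|<1 on ℝ⁻.
x=-1.55: |R|=0.0087
R=−1: 1+7/11x = −1+4/11x ⇒ -3/11x=2 ⇒ x=2/(-3/11)=-7.3333
Confirm numerically:
  x=-6.603: |R|=0.94144 <1
  x=-6.491: |R|=0.93164 <1
  x=-3.584: |R|=0.55605 <1
  x=-7.631: |R|=1.02151 >1
  x=-7.395: |R|=1.00456 >1
Interval (-7.3333, 0).

z∈(-7.3333,0).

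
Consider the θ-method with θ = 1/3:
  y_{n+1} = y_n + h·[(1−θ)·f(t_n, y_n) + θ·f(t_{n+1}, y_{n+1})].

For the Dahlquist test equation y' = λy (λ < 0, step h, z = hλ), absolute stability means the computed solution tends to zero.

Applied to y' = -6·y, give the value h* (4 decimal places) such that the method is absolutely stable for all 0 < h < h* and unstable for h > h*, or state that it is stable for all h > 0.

Set f=λy, z=hλ:
  y_{n+1} = y_n + z·[2/3·y_n + 1/3·y_{n+1}] ⇒ (1 − 1/3z)y_{n+1} = (1 + 2/3z)y_n
  ⇒ R(z) = (1 + 2/3z)/(1 − 1/3z).

Boundary: |R(x)|=1, x<0.
x=-0.47: |R|=0.5937
R=−1: 1+2/3x = −1+1/3x ⇒ -1/3x=2 ⇒ x=2/(-1/3)=-6.0000
Confirm numerically:
  x=-4.756: |R|=0.83961 <1
  x=-4.155: |R|=0.74214 <1
  x=-3.095: |R|=0.52338 <1
  x=-6.539: |R|=1.05650 >1
  x=-6.239: |R|=1.02587 >1
Stable set (-6.0000, 0).

(-6.0000,0); λ=-6 ⇒ h* = (6)/6 = 1.0000.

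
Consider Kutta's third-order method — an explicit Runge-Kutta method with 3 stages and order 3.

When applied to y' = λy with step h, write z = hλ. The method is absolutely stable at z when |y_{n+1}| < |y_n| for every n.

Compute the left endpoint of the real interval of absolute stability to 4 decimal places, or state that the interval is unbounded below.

z* = -2.5127.

On y'=λy, z=hλ:
  order 3, 3-stage ⇒ R(z)=1+z+z^2/2+z^3/6
  (e.g. R(-0.46)=0.62958, |R|=0.62958)

Need |R(x)|<1, x<0.
x=-0.46: |R|=0.6296
|R(-1.96)|=0.2941 |R(-1.8)|=0.1520 |R(-1.4)|=0.1227
Bisect:
  x_lo=-3.2110 |R|=2.5737  x_hi=-0.1581 |R|=0.8538
  mid=-1.68456 |R|=0.06241 →hi
  mid=-2.44779 |R|=0.89635 →hi
  mid=-2.82941 |R|=1.60180 →lo
  mid=-2.63860 |R|=1.21925 →lo
  mid=-2.54320 |R|=1.05078 →lo
  mid=-2.49550 |R|=0.97186 →hi
  mid=-2.51935 |R|=1.01089 →lo
  mid=-2.50742 |R|=0.99127 →hi
  mid=-2.51338 |R|=1.00105 →lo
  mid=-2.51040 |R|=0.99615 →hi
  ...
  [-2.51282,-2.51264] ⇒ x*=-2.5127
So |R|<1 on (-2.5127, 0).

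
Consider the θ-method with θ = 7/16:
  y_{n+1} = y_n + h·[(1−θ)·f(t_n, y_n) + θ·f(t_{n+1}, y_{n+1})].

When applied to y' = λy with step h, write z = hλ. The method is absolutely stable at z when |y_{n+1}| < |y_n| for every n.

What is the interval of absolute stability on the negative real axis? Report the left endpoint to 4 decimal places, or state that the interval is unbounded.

With y'=λy (z=hλ):
  y_{n+1} = y_n + z·[9/16·y_n + 7/16·y_{n+1}] ⇒ (1 − 7/16z)y_{n+1} = (1 + 9/16z)y_n
  ⇒ R(z) = (1 + 9/16z)/(1 − 7/16z).

Need |R(x)|<1, x<0.
x=-1.53: |R|=0.0835
R=−1: 1+9/16x = −1+7/16x ⇒ -1/8x=2 ⇒ x=2/(-1/8)=-16.0000
Confirm numerically:
  x=-13.935: |R|=0.96363 <1
  x=-10.509: |R|=0.87738 <1
  x=-8.939: |R|=0.82027 <1
  x=-7.660: |R|=0.76041 <1
  x=-16.542: |R|=1.00822 >1
  x=-16.096: |R|=1.00149 >1
So |R|<1 on (-16.0000, 0).

z∈(-16.0000,0).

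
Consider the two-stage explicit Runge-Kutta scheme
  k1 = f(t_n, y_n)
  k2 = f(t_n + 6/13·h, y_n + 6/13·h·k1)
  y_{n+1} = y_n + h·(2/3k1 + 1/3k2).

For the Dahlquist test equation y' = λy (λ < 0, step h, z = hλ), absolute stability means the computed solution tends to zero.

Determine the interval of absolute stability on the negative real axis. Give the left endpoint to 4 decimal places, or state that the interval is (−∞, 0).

(-6.5000, 0).

Set f=λy, z=hλ:
  k1=λy_n ⇒ h·k1=z·y_n;  k2=λ(1+6/13z)y_n ⇒ h·k2=z(1+6/13z)y_n
  y_{n+1}/y_n = 1 + 2/3z + 1/3z(1+6/13z) = 1 + z + 2/13z²
  Hence R(z) = 1 + z + 2/13z².

Find x<0 with |R(x)|<1.
x=-0.52: |R|=0.5216
R=1: x+2/13x²=0 ⇒ x=−13/2=-6.5000; min R=1−1/(4·2/13)=-0.6250>−1
Confirm numerically:
  x=-4.696: |R|=0.30332 <1
  x=-4.521: |R|=0.37647 <1
  x=-4.278: |R|=0.46242 <1
  x=-4.033: |R|=0.53068 <1
  x=-6.930: |R|=1.45845 >1
  x=-6.648: |R|=1.15137 >1
Stable set (-6.5000, 0).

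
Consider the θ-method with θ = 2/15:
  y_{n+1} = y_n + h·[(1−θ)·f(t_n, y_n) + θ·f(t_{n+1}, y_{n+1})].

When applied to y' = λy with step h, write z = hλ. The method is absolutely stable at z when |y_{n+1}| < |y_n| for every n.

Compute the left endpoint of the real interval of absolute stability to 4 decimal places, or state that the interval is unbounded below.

left endpoint -2.7273.

Set f=λy, z=hλ:
  y_{n+1} = y_n + z·[13/15·y_n + 2/15·y_{n+1}] ⇒ (1 − 2/15z)y_{n+1} = (1 + 13/15z)y_n
  so R(z) = (1 + 13/15z)/(1 − 2/15z).

Need |R(x)|<1, x<0.
x=-0.53: |R|=0.5050
R=−1: 1+13/15x = −1+2/15x ⇒ -11/15x=2 ⇒ x=2/(-11/15)=-2.7273
Confirm numerically:
  x=-2.525: |R|=0.88903 <1
  x=-2.098: |R|=0.63940 <1
  x=-1.247: |R|=0.06922 <1
  x=-1.142: |R|=0.00891 <1
  x=-3.029: |R|=1.15761 >1
  x=-2.792: |R|=1.03459 >1
Stable set (-2.7273, 0).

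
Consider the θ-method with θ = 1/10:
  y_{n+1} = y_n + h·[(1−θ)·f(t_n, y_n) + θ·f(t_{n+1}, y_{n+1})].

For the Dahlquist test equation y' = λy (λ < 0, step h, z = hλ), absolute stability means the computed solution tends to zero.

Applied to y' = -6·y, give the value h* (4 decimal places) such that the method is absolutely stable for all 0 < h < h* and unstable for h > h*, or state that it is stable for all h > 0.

With y'=λy (z=hλ):
  y_{n+1} = y_n + z·[9/10·y_n + 1/10·y_{n+1}] ⇒ (1 − 1/10z)y_{n+1} = (1 + 9/10z)y_n
  R(z) = (1 + 9/10z)/(1 − 1/10z).

Find x<0 with |R(x)|<1.
x=-0.56: |R|=0.4697
R=−1: 1+9/10x = −1+1/10x ⇒ -4/5x=2 ⇒ x=2/(-4/5)=-2.5000
Confirm numerically:
  x=-2.466: |R|=0.97818 <1
  x=-1.430: |R|=0.25109 <1
  x=-1.337: |R|=0.17932 <1
  x=-3.041: |R|=1.33188 >1
  x=-2.989: |R|=1.30118 >1
  x=-2.850: |R|=1.21790 >1
Interval (-2.5000, 0).

(-2.5000,0); λ=-6 ⇒ h* = (5/2)/6 = 0.4167.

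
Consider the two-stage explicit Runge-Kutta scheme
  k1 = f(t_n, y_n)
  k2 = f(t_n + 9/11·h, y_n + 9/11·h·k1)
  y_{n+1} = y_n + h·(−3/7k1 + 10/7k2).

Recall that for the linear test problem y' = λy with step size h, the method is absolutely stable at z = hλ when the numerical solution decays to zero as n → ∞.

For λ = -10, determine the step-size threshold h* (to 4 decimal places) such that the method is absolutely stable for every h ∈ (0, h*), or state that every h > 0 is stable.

(-0.8556,0); λ=-10 ⇒ h* = (77/90)/10 = 0.0856.

On y'=λy, z=hλ:
  k1=λy_n ⇒ h·k1=z·y_n;  k2=λ(1+9/11z)y_n ⇒ h·k2=z(1+9/11z)y_n
  y_{n+1}/y_n = 1 − 3/7z + 10/7z(1+9/11z) = 1 + z + 90/77z²
  Hence R(z) = 1 + z + 90/77z².

Find x<0 with |R(x)|<1.
x=-1.61: |R|=2.4197
R=1: x+90/77x²=0 ⇒ x=−77/90=-0.8556; min R=1−1/(4·90/77)=0.7861>−1
Confirm numerically:
  x=-0.716: |R|=0.88321 <1
  x=-0.569: |R|=0.80942 <1
  x=-0.537: |R|=0.80005 <1
  x=-0.463: |R|=0.78756 <1
  x=-1.271: |R|=1.61718 >1
  x=-1.162: |R|=1.41621 >1
  x=-0.975: |R|=1.13612 >1
Stable set (-0.8556, 0).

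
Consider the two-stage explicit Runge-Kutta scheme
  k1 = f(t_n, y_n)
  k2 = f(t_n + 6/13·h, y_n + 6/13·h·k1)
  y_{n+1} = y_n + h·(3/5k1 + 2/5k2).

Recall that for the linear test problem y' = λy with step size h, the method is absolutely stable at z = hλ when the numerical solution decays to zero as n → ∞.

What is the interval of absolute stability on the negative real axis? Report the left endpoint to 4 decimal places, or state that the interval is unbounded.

With y'=λy (z=hλ):
  k1=λy_n ⇒ h·k1=z·y_n;  k2=λ(1+6/13z)y_n ⇒ h·k2=z(1+6/13z)y_n
  y_{n+1}/y_n = 1 + 3/5z + 2/5z(1+6/13z) = 1 + z + 12/65z²
  so R(z) = 1 + z + 12/65z².

Solve |R(x)|<1 on ℝ⁻.
x=-1.72: |R|=0.1738
R=1: x+12/65x²=0 ⇒ x=−65/12=-5.4167; min R=1−1/(4·12/65)=-0.3542>−1
Confirm numerically:
  x=-4.921: |R|=0.54969 <1
  x=-2.576: |R|=0.35093 <1
  x=-2.465: |R|=0.34324 <1
  x=-2.433: |R|=0.34017 <1
  x=-5.863: |R|=1.48311 >1
  x=-5.457: |R|=1.04063 >1
So |R|<1 on (-5.4167, 0).

(-5.4167, 0).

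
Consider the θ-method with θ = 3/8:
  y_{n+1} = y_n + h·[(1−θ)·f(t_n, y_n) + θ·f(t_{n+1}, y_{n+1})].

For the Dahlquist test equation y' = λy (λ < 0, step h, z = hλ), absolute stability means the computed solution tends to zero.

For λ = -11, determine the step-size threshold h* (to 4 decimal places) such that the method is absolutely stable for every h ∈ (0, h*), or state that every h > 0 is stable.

(-8.0000,0); λ=-11 ⇒ h* = (8)/11 = 0.7273.

With y'=λy (z=hλ):
  y_{n+1} = y_n + z·[5/8·y_n + 3/8·y_{n+1}] ⇒ (1 − 3/8z)y_{n+1} = (1 + 5/8z)y_n
  ⇒ R(z) = (1 + 5/8z)/(1 − 3/8z).

Boundary: |R(x)|=1, x<0.
x=-0.64: |R|=0.4839
R=−1: 1+5/8x = −1+3/8x ⇒ -1/4x=2 ⇒ x=2/(-1/4)=-8.0000
Confirm numerically:
  x=-7.971: |R|=0.99818 <1
  x=-5.422: |R|=0.78752 <1
  x=-3.471: |R|=0.50806 <1
  x=-8.270: |R|=1.01646 >1
  x=-8.084: |R|=1.00521 >1
So |R|<1 on (-8.0000, 0).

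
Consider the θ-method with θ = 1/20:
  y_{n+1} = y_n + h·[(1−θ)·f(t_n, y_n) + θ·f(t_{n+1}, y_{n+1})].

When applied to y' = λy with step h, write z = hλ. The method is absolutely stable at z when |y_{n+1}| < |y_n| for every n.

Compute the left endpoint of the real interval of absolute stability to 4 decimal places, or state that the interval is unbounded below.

z* = -2.2222.

Set f=λy, z=hλ:
  y_{n+1} = y_n + z·[19/20·y_n + 1/20·y_{n+1}] ⇒ (1 − 1/20z)y_{n+1} = (1 + 19/20z)y_n
  Hence R(z) = (1 + 19/20z)/(1 − 1/20z).

Solve |R(x)|<1 on ℝ⁻.
x=-1.33: |R|=0.2471
R=−1: 1+19/20x = −1+1/20x ⇒ -9/10x=2 ⇒ x=2/(-9/10)=-2.2222
Confirm numerically:
  x=-1.609: |R|=0.48919 <1
  x=-1.188: |R|=0.12139 <1
  x=-1.074: |R|=0.01927 <1
  x=-2.805: |R|=1.45999 >1
  x=-2.655: |R|=1.34385 >1
  x=-2.598: |R|=1.29932 >1
So |R|<1 on (-2.2222, 0).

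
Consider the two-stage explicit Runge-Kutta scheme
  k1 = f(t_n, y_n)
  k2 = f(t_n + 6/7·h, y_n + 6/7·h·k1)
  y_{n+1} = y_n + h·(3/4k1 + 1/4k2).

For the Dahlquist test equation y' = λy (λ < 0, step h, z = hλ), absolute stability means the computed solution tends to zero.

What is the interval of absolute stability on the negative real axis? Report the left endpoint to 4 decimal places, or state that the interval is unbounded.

(-4.6667, 0).

Test eqn y'=λy, z=hλ:
  k1=λy_n ⇒ h·k1=z·y_n;  k2=λ(1+6/7z)y_n ⇒ h·k2=z(1+6/7z)y_n
  y_{n+1}/y_n = 1 + 3/4z + 1/4z(1+6/7z) = 1 + z + 3/14z²
  ⇒ R(z) = 1 + z + 3/14z².

Solve |R(x)|<1 on ℝ⁻.
x=-0.96: |R|=0.2375
R=1: x+3/14x²=0 ⇒ x=−14/3=-4.6667; min R=1−1/(4·3/14)=-0.1667>−1
Confirm numerically:
  x=-4.484: |R|=0.82448 <1
  x=-3.381: |R|=0.06853 <1
  x=-2.733: |R|=0.13244 <1
  x=-5.157: |R|=1.54185 >1
  x=-4.981: |R|=1.33551 >1
So |R|<1 on (-4.6667, 0).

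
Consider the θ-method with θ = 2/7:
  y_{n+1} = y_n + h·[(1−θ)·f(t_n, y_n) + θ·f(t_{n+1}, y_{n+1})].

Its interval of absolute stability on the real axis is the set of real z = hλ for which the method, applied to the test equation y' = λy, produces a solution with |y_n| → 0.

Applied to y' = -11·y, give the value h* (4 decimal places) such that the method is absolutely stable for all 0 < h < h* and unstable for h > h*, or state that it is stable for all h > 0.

(-4.6667,0); λ=-11 ⇒ h* = (14/3)/11 = 0.4242.

With y'=λy (z=hλ):
  y_{n+1} = y_n + z·[5/7·y_n + 2/7·y_{n+1}] ⇒ (1 − 2/7z)y_{n+1} = (1 + 5/7z)y_n
  R(z) = (1 + 5/7z)/(1 − 2/7z).

Boundary: |R(x)|=1, x<0.
x=-1.31: |R|=0.0468
R=−1: 1+5/7x = −1+2/7x ⇒ -3/7x=2 ⇒ x=2/(-3/7)=-4.6667
Confirm numerically:
  x=-3.235: |R|=0.68114 <1
  x=-2.958: |R|=0.60313 <1
  x=-2.892: |R|=0.58354 <1
  x=-4.883: |R|=1.03871 >1
  x=-4.753: |R|=1.01569 >1
Interval (-4.6667, 0).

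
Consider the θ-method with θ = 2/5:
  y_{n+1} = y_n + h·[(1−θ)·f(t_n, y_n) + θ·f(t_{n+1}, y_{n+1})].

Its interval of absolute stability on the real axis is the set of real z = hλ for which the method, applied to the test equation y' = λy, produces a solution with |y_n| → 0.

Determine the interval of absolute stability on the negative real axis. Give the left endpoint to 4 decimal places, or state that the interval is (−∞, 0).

(-10.0000, 0).

With y'=λy (z=hλ):
  y_{n+1} = y_n + z·[3/5·y_n + 2/5·y_{n+1}] ⇒ (1 − 2/5z)y_{n+1} = (1 + 3/5z)y_n
  ⇒ R(z) = (1 + 3/5z)/(1 − 2/5z).

Boundary: |R(x)|=1, x<0.
x=-1.04: |R|=0.2655
R=−1: 1+3/5x = −1+2/5x ⇒ -1/5x=2 ⇒ x=2/(-1/5)=-10.0000
Confirm numerically:
  x=-8.544: |R|=0.93408 <1
  x=-8.076: |R|=0.90904 <1
  x=-5.863: |R|=0.75266 <1
  x=-4.955: |R|=0.66164 <1
  x=-10.548: |R|=1.02100 >1
  x=-10.171: |R|=1.00675 >1
So |R|<1 on (-10.0000, 0).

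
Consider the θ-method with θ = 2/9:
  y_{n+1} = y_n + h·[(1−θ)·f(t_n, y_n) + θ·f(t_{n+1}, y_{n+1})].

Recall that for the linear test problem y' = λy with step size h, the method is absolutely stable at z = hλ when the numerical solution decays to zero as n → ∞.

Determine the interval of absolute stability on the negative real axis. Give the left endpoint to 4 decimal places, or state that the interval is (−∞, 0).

(-3.6000, 0).

Test eqn y'=λy, z=hλ:
  y_{n+1} = y_n + z·[7/9·y_n + 2/9·y_{n+1}] ⇒ (1 − 2/9z)y_{n+1} = (1 + 7/9z)y_n
  so R(z) = (1 + 7/9z)/(1 − 2/9z).

Need |R(x)|<1, x<0.
x=-1.28: |R|=0.0035
R=−1: 1+7/9x = −1+2/9x ⇒ -5/9x=2 ⇒ x=2/(-5/9)=-3.6000
Confirm numerically:
  x=-2.845: |R|=0.74302 <1
  x=-2.619: |R|=0.65550 <1
  x=-2.587: |R|=0.64266 <1
  x=-1.911: |R|=0.34137 <1
  x=-3.969: |R|=1.10893 >1
  x=-3.762: |R|=1.04902 >1
So |R|<1 on (-3.6000, 0).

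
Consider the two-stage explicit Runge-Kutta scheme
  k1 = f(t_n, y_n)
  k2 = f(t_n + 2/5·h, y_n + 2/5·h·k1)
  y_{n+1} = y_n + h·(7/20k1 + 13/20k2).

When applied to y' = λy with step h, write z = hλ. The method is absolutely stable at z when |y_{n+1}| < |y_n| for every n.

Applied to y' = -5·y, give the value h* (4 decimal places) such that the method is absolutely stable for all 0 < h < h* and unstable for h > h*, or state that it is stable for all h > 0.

Test eqn y'=λy, z=hλ:
  k1=λy_n ⇒ h·k1=z·y_n;  k2=λ(1+2/5z)y_n ⇒ h·k2=z(1+2/5z)y_n
  y_{n+1}/y_n = 1 + 7/20z + 13/20z(1+2/5z) = 1 + z + 13/50z²
  R(z) = 1 + z + 13/50z².

Solve |R(x)|<1 on ℝ⁻.
x=-1.05: |R|=0.2367
R=1: x+13/50x²=0 ⇒ x=−50/13=-3.8462; min R=1−1/(4·13/50)=0.0385>−1
Confirm numerically:
  x=-3.221: |R|=0.47646 <1
  x=-2.199: |R|=0.05826 <1
  x=-2.092: |R|=0.04588 <1
  x=-1.666: |R|=0.05564 <1
  x=-4.240: |R|=1.43418 >1
  x=-4.041: |R|=1.20472 >1
So |R|<1 on (-3.8462, 0).

(-3.8462,0); λ=-5 ⇒ h* = (50/13)/5 = 0.7692.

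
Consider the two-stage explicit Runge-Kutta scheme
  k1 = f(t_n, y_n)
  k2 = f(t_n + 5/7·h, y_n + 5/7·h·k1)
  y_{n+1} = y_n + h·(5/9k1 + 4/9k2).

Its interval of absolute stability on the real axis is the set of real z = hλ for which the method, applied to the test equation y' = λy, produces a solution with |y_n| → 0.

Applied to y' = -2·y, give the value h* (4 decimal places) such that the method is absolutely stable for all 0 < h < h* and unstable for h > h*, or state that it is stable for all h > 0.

(-3.1500,0); λ=-2 ⇒ h* = (63/20)/2 = 1.5750.

Set f=λy, z=hλ:
  k1=λy_n ⇒ h·k1=z·y_n;  k2=λ(1+5/7z)y_n ⇒ h·k2=z(1+5/7z)y_n
  y_{n+1}/y_n = 1 + 5/9z + 4/9z(1+5/7z) = 1 + z + 20/63z²
  so R(z) = 1 + z + 20/63z².

Need |R(x)|<1, x<0.
x=-0.5: |R|=0.5794
R=1: x+20/63x²=0 ⇒ x=−63/20=-3.1500; min R=1−1/(4·20/63)=0.2125>−1
Confirm numerically:
  x=-2.887: |R|=0.75896 <1
  x=-2.440: |R|=0.45003 <1
  x=-2.292: |R|=0.37570 <1
  x=-1.944: |R|=0.25573 <1
  x=-3.568: |R|=1.47347 >1
  x=-3.359: |R|=1.22287 >1
  x=-3.185: |R|=1.03539 >1
Stable set (-3.1500, 0).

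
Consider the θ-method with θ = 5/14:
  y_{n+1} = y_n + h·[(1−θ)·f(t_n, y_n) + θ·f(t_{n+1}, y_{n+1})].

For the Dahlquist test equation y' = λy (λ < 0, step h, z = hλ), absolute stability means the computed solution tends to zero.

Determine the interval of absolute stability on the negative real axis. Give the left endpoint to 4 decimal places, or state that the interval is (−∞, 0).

On y'=λy, z=hλ:
  y_{n+1} = y_n + z·[9/14·y_n + 5/14·y_{n+1}] ⇒ (1 − 5/14z)y_{n+1} = (1 + 9/14z)y_n
  ⇒ R(z) = (1 + 9/14z)/(1 − 5/14z).

Need |R(x)|<1, x<0.
x=-0.64: |R|=0.4791
R=−1: 1+9/14x = −1+5/14x ⇒ -2/7x=2 ⇒ x=2/(-2/7)=-7.0000
Confirm numerically:
  x=-5.784: |R|=0.88667 <1
  x=-5.482: |R|=0.85337 <1
  x=-3.511: |R|=0.55772 <1
  x=-7.416: |R|=1.03258 >1
  x=-7.199: |R|=1.01592 >1
  x=-7.056: |R|=1.00455 >1
Interval (-7.0000, 0).

(-7.0000, 0).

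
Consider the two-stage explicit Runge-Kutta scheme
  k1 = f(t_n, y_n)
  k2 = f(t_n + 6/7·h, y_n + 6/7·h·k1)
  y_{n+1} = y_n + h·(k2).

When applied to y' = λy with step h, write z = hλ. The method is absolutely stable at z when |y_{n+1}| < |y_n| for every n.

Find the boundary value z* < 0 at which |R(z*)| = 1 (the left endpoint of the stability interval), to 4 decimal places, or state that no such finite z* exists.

z* = -1.1667.

Test eqn y'=λy, z=hλ:
  k1=λy_n ⇒ h·k1=z·y_n;  k2=λ(1+6/7z)y_n ⇒ h·k2=z(1+6/7z)y_n
  y_{n+1}/y_n = 1 + z(1+6/7z) = 1 + z + 6/7z²
  so R(z) = 1 + z + 6/7z².

Boundary: |R(x)|=1, x<0.
x=-0.76: |R|=0.7351
R=1: x+6/7x²=0 ⇒ x=−7/6=-1.1667; min R=1−1/(4·6/7)=0.7083>−1
Confirm numerically:
  x=-1.103: |R|=0.93981 <1
  x=-1.076: |R|=0.91638 <1
  x=-0.741: |R|=0.72964 <1
  x=-0.510: |R|=0.71294 <1
  x=-1.641: |R|=1.66718 >1
  x=-1.627: |R|=1.64197 >1
  x=-1.321: |R|=1.17475 >1
So |R|<1 on (-1.1667, 0).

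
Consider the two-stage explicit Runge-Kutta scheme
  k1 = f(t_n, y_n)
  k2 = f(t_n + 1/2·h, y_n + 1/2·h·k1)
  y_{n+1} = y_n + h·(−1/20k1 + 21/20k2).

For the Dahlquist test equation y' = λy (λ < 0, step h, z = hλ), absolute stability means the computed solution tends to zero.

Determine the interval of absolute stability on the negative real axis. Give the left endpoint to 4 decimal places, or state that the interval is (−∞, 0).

z∈(-1.9048,0).

On y'=λy, z=hλ:
  k1=λy_n ⇒ h·k1=z·y_n;  k2=λ(1+1/2z)y_n ⇒ h·k2=z(1+1/2z)y_n
  y_{n+1}/y_n = 1 − 1/20z + 21/20z(1+1/2z) = 1 + z + 21/40z²
  R(z) = 1 + z + 21/40z².

Find x<0 with |R(x)|<1.
x=-1.24: |R|=0.5672
R=1: x+21/40x²=0 ⇒ x=−40/21=-1.9048; min R=1−1/(4·21/40)=0.5238>−1
Confirm numerically:
  x=-1.759: |R|=0.86539 <1
  x=-1.747: |R|=0.85530 <1
  x=-0.820: |R|=0.53301 <1
  x=-0.805: |R|=0.53521 <1
  x=-2.158: |R|=1.28691 >1
  x=-1.968: |R|=1.06534 >1
Interval (-1.9048, 0).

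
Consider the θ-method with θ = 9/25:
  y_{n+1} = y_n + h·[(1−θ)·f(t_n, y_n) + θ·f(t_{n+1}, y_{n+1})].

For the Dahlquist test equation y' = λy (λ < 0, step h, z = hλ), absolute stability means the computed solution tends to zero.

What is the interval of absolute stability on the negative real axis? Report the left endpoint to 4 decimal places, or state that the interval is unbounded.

On y'=λy, z=hλ:
  y_{n+1} = y_n + z·[16/25·y_n + 9/25·y_{n+1}] ⇒ (1 − 9/25z)y_{n+1} = (1 + 16/25z)y_n
  Hence R(z) = (1 + 16/25z)/(1 − 9/25z).

Find x<0 with |R(x)|<1.
x=-0.92: |R|=0.3089
R=−1: 1+16/25x = −1+9/25x ⇒ -7/25x=2 ⇒ x=2/(-7/25)=-7.1429
Confirm numerically:
  x=-6.064: |R|=0.90510 <1
  x=-4.723: |R|=0.74908 <1
  x=-4.199: |R|=0.67182 <1
  x=-3.636: |R|=0.57473 <1
  x=-7.677: |R|=1.03974 >1
  x=-7.344: |R|=1.01546 >1
Interval (-7.1429, 0).

(-7.1429, 0).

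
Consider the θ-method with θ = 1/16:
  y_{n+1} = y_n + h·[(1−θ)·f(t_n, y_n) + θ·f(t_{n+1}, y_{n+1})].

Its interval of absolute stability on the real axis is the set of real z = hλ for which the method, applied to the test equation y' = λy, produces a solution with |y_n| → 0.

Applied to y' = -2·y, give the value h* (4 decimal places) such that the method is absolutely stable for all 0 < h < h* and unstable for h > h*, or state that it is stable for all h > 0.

(-2.2857,0); λ=-2 ⇒ h* = (16/7)/2 = 1.1429.

Set f=λy, z=hλ:
  y_{n+1} = y_n + z·[15/16·y_n + 1/16·y_{n+1}] ⇒ (1 − 1/16z)y_{n+1} = (1 + 15/16z)y_n
  ⇒ R(z) = (1 + 15/16z)/(1 − 1/16z).

Find x<0 with |R(x)|<1.
x=-1.22: |R|=0.1336
R=−1: 1+15/16x = −1+1/16x ⇒ -7/8x=2 ⇒ x=2/(-7/8)=-2.2857
Confirm numerically:
  x=-1.879: |R|=0.68153 <1
  x=-1.801: |R|=0.61879 <1
  x=-1.433: |R|=0.31521 <1
  x=-1.336: |R|=0.23304 <1
  x=-2.568: |R|=1.21284 >1
  x=-2.496: |R|=1.15917 >1
Interval (-2.2857, 0).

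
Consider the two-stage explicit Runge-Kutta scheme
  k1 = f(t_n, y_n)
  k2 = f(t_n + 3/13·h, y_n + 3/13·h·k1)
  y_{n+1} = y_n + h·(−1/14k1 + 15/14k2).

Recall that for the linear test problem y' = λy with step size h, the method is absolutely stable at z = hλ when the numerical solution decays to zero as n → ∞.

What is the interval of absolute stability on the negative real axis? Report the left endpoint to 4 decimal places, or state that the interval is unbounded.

z∈(-4.0444,0).

Set f=λy, z=hλ:
  k1=λy_n ⇒ h·k1=z·y_n;  k2=λ(1+3/13z)y_n ⇒ h·k2=z(1+3/13z)y_n
  y_{n+1}/y_n = 1 − 1/14z + 15/14z(1+3/13z) = 1 + z + 45/182z²
  R(z) = 1 + z + 45/182z².

Boundary: |R(x)|=1, x<0.
x=-1.31: |R|=0.1143
R=1: x+45/182x²=0 ⇒ x=−182/45=-4.0444; min R=1−1/(4·45/182)=-0.0111>−1
Confirm numerically:
  x=-3.157: |R|=0.30728 <1
  x=-2.948: |R|=0.20080 <1
  x=-2.304: |R|=0.00852 <1
  x=-2.102: |R|=0.00954 <1
  x=-4.627: |R|=1.66647 >1
  x=-4.351: |R|=1.32979 >1
Stable set (-4.0444, 0).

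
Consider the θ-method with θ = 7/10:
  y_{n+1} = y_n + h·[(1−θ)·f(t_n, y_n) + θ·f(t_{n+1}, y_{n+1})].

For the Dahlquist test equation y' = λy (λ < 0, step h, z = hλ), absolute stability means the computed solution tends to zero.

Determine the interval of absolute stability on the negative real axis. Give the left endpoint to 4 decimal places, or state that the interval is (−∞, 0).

interval (−∞, 0).

Test eqn y'=λy, z=hλ:
  y_{n+1} = y_n + z·[3/10·y_n + 7/10·y_{n+1}] ⇒ (1 − 7/10z)y_{n+1} = (1 + 3/10z)y_n
  ⇒ R(z) = (1 + 3/10z)/(1 − 7/10z).

Boundary: |R(x)|=1, x<0.
x=-1.41: |R|=0.2904
x=-2: |R|=0.1667
x=-10: |R|=0.2500
x=-100: |R|=0.4085
θ=7/10≥1/2 ⇒ |1+3/10x|<|1−7/10x| ∀x<0 ⇒ interval (−∞,0).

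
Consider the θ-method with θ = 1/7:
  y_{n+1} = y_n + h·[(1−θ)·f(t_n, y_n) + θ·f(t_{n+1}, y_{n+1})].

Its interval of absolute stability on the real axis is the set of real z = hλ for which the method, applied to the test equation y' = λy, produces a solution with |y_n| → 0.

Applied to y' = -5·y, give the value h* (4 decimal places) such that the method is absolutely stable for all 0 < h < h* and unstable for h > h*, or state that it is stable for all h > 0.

On y'=λy, z=hλ:
  y_{n+1} = y_n + z·[6/7·y_n + 1/7·y_{n+1}] ⇒ (1 − 1/7z)y_{n+1} = (1 + 6/7z)y_n
  ⇒ R(z) = (1 + 6/7z)/(1 − 1/7z).

Find x<0 with |R(x)|<1.
x=-1.02: |R|=0.1097
R=−1: 1+6/7x = −1+1/7x ⇒ -5/7x=2 ⇒ x=2/(-5/7)=-2.8000
Confirm numerically:
  x=-2.099: |R|=0.61479 <1
  x=-1.961: |R|=0.53186 <1
  x=-1.380: |R|=0.15274 <1
  x=-3.219: |R|=1.20501 >1
  x=-2.983: |R|=1.09166 >1
So |R|<1 on (-2.8000, 0).

(-2.8000,0); λ=-5 ⇒ h* = (14/5)/5 = 0.5600.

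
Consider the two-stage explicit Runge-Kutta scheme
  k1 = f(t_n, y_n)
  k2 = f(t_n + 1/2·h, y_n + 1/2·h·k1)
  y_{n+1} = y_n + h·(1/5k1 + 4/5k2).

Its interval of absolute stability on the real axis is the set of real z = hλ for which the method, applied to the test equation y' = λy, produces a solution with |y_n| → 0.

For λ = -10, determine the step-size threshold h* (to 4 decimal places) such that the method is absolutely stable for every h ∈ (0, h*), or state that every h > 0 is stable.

(-2.5000,0); λ=-10 ⇒ h* = (5/2)/10 = 0.2500.

Test eqn y'=λy, z=hλ:
  k1=λy_n ⇒ h·k1=z·y_n;  k2=λ(1+1/2z)y_n ⇒ h·k2=z(1+1/2z)y_n
  y_{n+1}/y_n = 1 + 1/5z + 4/5z(1+1/2z) = 1 + z + 2/5z²
  Hence R(z) = 1 + z + 2/5z².

Need |R(x)|<1, x<0.
x=-0.83: |R|=0.4456
R=1: x+2/5x²=0 ⇒ x=−5/2=-2.5000; min R=1−1/(4·2/5)=0.3750>−1
Confirm numerically:
  x=-2.314: |R|=0.82784 <1
  x=-1.707: |R|=0.45854 <1
  x=-1.603: |R|=0.42484 <1
  x=-3.008: |R|=1.61123 >1
  x=-2.848: |R|=1.39644 >1
Stable set (-2.5000, 0).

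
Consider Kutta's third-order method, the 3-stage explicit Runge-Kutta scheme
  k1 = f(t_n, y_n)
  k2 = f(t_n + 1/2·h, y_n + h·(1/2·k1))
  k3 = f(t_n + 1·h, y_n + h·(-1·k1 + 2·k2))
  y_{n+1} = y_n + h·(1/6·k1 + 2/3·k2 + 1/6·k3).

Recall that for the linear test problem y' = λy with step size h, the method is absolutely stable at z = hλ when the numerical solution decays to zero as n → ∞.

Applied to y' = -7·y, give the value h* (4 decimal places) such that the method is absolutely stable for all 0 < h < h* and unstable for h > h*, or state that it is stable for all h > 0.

(-2.5127,0); λ=-7 ⇒ h* = 0.3590.

With y'=λy (z=hλ):
  order 3, 3-stage ⇒ R(z)=1+z+z^2/2+z^3/6
  (e.g. R(-1.68)=-0.05907, |R|=0.05907)

Need |R(x)|<1, x<0.
x=-1.68: |R|=0.0591
|R(-2.75)|=1.4349 |R(-2.61)|=1.1672 |R(-1.74)|=0.1042
Bisect:
  x_lo=-3.1230 |R|=2.3230  x_hi=-0.2422 |R|=0.7848
  mid=-1.68260 |R|=0.06098 →hi
  mid=-2.40282 |R|=0.82818 →hi
  mid=-2.76293 |R|=1.46131 →lo
  mid=-2.58288 |R|=1.11909 →lo
  mid=-2.49285 |R|=0.96758 →hi
  mid=-2.53786 |R|=1.04178 →lo
  mid=-2.51536 |R|=1.00430 →lo
  mid=-2.50410 |R|=0.98585 →hi
  ...
  [-2.51289,-2.51272] ⇒ x*=-2.5127
Interval (-2.5127, 0).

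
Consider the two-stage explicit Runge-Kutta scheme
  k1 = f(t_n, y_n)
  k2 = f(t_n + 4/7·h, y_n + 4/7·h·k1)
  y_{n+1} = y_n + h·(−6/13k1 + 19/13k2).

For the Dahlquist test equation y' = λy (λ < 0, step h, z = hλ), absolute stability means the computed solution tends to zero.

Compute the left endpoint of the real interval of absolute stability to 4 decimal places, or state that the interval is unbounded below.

z* = -1.1974.

With y'=λy (z=hλ):
  k1=λy_n ⇒ h·k1=z·y_n;  k2=λ(1+4/7z)y_n ⇒ h·k2=z(1+4/7z)y_n
  y_{n+1}/y_n = 1 − 6/13z + 19/13z(1+4/7z) = 1 + z + 76/91z²
  so R(z) = 1 + z + 76/91z².

Solve |R(x)|<1 on ℝ⁻.
x=-1.63: |R|=1.5889
R=1: x+76/91x²=0 ⇒ x=−91/76=-1.1974; min R=1−1/(4·76/91)=0.7007>−1
Confirm numerically:
  x=-1.009: |R|=0.84127 <1
  x=-0.967: |R|=0.81395 <1
  x=-0.596: |R|=0.70066 <1
  x=-0.591: |R|=0.70071 <1
  x=-1.583: |R|=1.50983 >1
  x=-1.501: |R|=1.38063 >1
  x=-1.255: |R|=1.06041 >1
Stable set (-1.1974, 0).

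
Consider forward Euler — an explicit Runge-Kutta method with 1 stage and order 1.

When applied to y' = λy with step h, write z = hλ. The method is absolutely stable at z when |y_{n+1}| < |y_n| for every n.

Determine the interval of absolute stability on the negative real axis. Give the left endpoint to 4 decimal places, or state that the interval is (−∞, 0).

z∈(-2.0000,0).

On y'=λy, z=hλ:
  order 1, 1-stage ⇒ R(z)=1+z
  (e.g. R(-0.43)=0.57000, |R|=0.57000)

Boundary: |R(x)|=1, x<0.
x=-0.43: |R|=0.5700
|R(-1.34)|=0.3400 |R(-0.76)|=0.2400 |R(-0.55)|=0.4500
Bisect:
  x_lo=-2.4702 |R|=1.4702  x_hi=-0.3070 |R|=0.6930
  mid=-1.38860 |R|=0.38860 →hi
  mid=-1.92940 |R|=0.92940 →hi
  mid=-2.19980 |R|=1.19980 →lo
  mid=-2.06460 |R|=1.06460 →lo
  mid=-1.99700 |R|=0.99700 →hi
  mid=-2.03080 |R|=1.03080 →lo
  mid=-2.01390 |R|=1.01390 →lo
  ...
  [-2.00003,-1.99990] ⇒ x*=-2.0000
Interval (-2.0000, 0).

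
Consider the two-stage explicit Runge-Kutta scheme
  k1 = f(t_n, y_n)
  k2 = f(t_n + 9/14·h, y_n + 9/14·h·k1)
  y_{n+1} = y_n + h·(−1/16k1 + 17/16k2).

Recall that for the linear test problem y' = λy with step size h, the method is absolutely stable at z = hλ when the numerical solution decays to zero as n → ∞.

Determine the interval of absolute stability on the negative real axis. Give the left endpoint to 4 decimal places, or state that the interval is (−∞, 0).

With y'=λy (z=hλ):
  k1=λy_n ⇒ h·k1=z·y_n;  k2=λ(1+9/14z)y_n ⇒ h·k2=z(1+9/14z)y_n
  y_{n+1}/y_n = 1 − 1/16z + 17/16z(1+9/14z) = 1 + z + 153/224z²
  so R(z) = 1 + z + 153/224z².

Solve |R(x)|<1 on ℝ⁻.
x=-1.15: |R|=0.7533
R=1: x+153/224x²=0 ⇒ x=−224/153=-1.4641; min R=1−1/(4·153/224)=0.6340>−1
Confirm numerically:
  x=-1.389: |R|=0.92880 <1
  x=-1.025: |R|=0.69261 <1
  x=-0.918: |R|=0.65761 <1
  x=-0.628: |R|=0.64138 <1
  x=-1.716: |R|=1.29531 >1
  x=-1.688: |R|=1.25820 >1
Interval (-1.4641, 0).

z∈(-1.4641,0).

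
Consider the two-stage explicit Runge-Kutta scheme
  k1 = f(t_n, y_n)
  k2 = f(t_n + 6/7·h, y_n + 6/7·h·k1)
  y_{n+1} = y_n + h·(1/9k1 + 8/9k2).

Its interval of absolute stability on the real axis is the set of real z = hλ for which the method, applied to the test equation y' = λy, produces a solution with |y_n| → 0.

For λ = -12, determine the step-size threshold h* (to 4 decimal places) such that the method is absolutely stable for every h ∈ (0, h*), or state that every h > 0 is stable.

(-1.3125,0); λ=-12 ⇒ h* = (21/16)/12 = 0.1094.

With y'=λy (z=hλ):
  k1=λy_n ⇒ h·k1=z·y_n;  k2=λ(1+6/7z)y_n ⇒ h·k2=z(1+6/7z)y_n
  y_{n+1}/y_n = 1 + 1/9z + 8/9z(1+6/7z) = 1 + z + 16/21z²
  ⇒ R(z) = 1 + z + 16/21z².

Boundary: |R(x)|=1, x<0.
x=-0.32: |R|=0.7580
R=1: x+16/21x²=0 ⇒ x=−21/16=-1.3125; min R=1−1/(4·16/21)=0.6719>−1
Confirm numerically:
  x=-1.215: |R|=0.90974 <1
  x=-1.132: |R|=0.84432 <1
  x=-0.631: |R|=0.67236 <1
  x=-1.774: |R|=1.62377 >1
  x=-1.428: |R|=1.12566 >1
  x=-1.414: |R|=1.10935 >1
Stable set (-1.3125, 0).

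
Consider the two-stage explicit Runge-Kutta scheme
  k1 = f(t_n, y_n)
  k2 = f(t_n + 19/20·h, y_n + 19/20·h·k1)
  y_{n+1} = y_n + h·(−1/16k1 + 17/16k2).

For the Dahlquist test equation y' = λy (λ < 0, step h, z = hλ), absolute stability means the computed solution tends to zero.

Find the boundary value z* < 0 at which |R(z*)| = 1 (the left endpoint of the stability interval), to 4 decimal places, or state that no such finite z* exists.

Set f=λy, z=hλ:
  k1=λy_n ⇒ h·k1=z·y_n;  k2=λ(1+19/20z)y_n ⇒ h·k2=z(1+19/20z)y_n
  y_{n+1}/y_n = 1 − 1/16z + 17/16z(1+19/20z) = 1 + z + 323/320z²
  ⇒ R(z) = 1 + z + 323/320z².

Solve |R(x)|<1 on ℝ⁻.
x=-0.77: |R|=0.8285
R=1: x+323/320x²=0 ⇒ x=−320/323=-0.9907; min R=1−1/(4·323/320)=0.7523>−1
Confirm numerically:
  x=-0.695: |R|=0.79255 <1
  x=-0.477: |R|=0.75266 <1
  x=-0.455: |R|=0.75397 <1
  x=-1.243: |R|=1.31653 >1
  x=-1.156: |R|=1.19286 >1
Stable set (-0.9907, 0).

left endpoint -0.9907.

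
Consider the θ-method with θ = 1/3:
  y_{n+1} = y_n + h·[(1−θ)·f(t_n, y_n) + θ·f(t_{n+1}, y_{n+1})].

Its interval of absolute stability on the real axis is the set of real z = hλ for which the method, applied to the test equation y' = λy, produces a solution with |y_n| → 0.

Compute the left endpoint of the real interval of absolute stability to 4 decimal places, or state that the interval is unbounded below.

Test eqn y'=λy, z=hλ:
  y_{n+1} = y_n + z·[2/3·y_n + 1/3·y_{n+1}] ⇒ (1 − 1/3z)y_{n+1} = (1 + 2/3z)y_n
  Hence R(z) = (1 + 2/3z)/(1 − 1/3z).

Boundary: |R(x)|=1, x<0.
x=-0.62: |R|=0.4862
R=−1: 1+2/3x = −1+1/3x ⇒ -1/3x=2 ⇒ x=2/(-1/3)=-6.0000
Confirm numerically:
  x=-5.810: |R|=0.97843 <1
  x=-4.924: |R|=0.86421 <1
  x=-4.692: |R|=0.82995 <1
  x=-6.371: |R|=1.03959 >1
  x=-6.225: |R|=1.02439 >1
So |R|<1 on (-6.0000, 0).

left endpoint -6.0000.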